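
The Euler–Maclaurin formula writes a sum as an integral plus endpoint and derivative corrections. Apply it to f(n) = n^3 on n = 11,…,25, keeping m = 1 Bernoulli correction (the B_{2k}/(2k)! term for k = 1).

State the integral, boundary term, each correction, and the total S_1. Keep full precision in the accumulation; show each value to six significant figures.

The integral term ∫_11^25 x^3 dx = 93996.0.
½[f(11) + f(25)] = ½[1331.00 + 15625.0] = 8478.00.
Running total after boundary: 102474.
Correction k=1: B_{2}/2! · (f^{(1)}(25) − f^{(1)}(11)) = 1/12 · (1875.00 − 363.000) = 126.000.

S_1 ≈ 102600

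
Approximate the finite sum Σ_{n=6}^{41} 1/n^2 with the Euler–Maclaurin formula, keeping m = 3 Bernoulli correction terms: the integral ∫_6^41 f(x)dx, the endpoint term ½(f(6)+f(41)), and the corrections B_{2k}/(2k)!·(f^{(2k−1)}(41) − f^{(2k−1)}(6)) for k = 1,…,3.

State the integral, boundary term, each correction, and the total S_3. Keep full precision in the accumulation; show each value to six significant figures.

∫_6^41 1/x^2 dx evaluates to 0.142276.
Endpoint term: (f(6) + f(41))/2 = (0.0277778 + 0.000594884)/2 = 0.0141863.
So far: 0.156463.
Order-1 term: 1/12 · (-2.90187e-05 − (-0.00925926)) = 0.000769187.
Running total after k=1: 0.157232.
Order-2 term: −1/720 · (-2.07153e-07 − (-0.00308642)) = -4.28641e-06.
Running total after k=2: 0.157228.
Order-3 term: 1/30240 · (-3.69697e-09 − (-0.00257202)) = 8.50533e-08.

S_3 ≈ 0.157228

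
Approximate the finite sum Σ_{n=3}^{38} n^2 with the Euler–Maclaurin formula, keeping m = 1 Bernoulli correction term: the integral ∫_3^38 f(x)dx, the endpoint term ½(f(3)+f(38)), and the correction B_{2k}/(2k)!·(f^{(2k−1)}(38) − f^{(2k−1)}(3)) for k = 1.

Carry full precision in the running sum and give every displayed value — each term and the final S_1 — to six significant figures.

S_1 ≈ 19014.0

Integral: ∫_3^38 x^2 dx = 18281.7.
Boundary: ½(f(3) + f(38)) = ½(9.00000 + 1444.00) = 726.500.
So far: 19008.2.
Order-1 term: 1/12 · (76.0000 − 6.00000) = 5.83333.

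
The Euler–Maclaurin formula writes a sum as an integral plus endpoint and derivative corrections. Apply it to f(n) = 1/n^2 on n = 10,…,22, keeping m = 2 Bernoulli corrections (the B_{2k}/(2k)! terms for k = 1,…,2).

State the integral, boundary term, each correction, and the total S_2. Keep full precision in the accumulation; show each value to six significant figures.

∫_10^22 1/x^2 dx evaluates to 0.0545455.
½[f(10) + f(22)] = ½[0.0100000 + 0.00206612] = 0.00603306.
Integral + boundary = 0.0605785.
Order-1 term: 1/12 · (-0.000187829 − (-0.00200000)) = 0.000151014.
After k=1: 0.0607295.
Order-2 term: −1/720 · (-4.65691e-06 − (-0.000240000)) = -3.26865e-07.

S_2 ≈ 0.0607292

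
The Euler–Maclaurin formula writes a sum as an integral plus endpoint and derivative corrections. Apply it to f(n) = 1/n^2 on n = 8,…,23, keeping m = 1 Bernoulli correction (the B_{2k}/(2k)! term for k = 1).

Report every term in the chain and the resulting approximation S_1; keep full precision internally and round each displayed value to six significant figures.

S_1 ≈ 0.0905912

The integral term ∫_8^23 1/x^2 dx = 0.0815217.
½[f(8) + f(23)] = ½[0.0156250 + 0.00189036] = 0.00875768.
Running total after boundary: 0.0902794.
k=1: B_{2}/(2)! × [f^{(1)}(23) − f^{(1)}(8)] = 1/12 × (-0.000164379 − (-0.00390625)) = 0.000311823.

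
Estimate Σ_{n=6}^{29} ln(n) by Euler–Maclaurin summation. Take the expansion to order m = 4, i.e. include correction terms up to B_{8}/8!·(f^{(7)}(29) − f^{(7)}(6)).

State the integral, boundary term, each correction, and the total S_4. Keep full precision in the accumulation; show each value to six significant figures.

Integral: ∫_6^29 ln(x) dx = 63.9010.
Endpoint term: (f(6) + f(29))/2 = (1.79176 + 3.36730)/2 = 2.57953.
Integral + boundary = 66.4805.
Order-1 term: 1/12 · (0.0344828 − 0.166667) = -0.0110153.
Running total after k=1: 66.4695.
Order-2 term: −1/720 · (8.20042e-05 − 0.00925926) = 1.27462e-05.
Running total after k=2: 66.4695.
Order-3 term: 1/30240 · (1.17010e-06 − 0.00308642) = -1.02025e-07.
Running total after k=3: 66.4695.
Order-4 term: −1/1209600 · (4.17394e-08 − 0.00257202) = 2.12630e-09.

S_4 ≈ 66.4695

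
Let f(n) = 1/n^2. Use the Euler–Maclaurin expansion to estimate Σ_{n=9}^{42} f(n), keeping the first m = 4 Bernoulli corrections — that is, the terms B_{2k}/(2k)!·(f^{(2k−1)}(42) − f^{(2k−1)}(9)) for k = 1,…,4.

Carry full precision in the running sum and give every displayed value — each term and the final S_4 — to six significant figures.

Integral: ∫_9^42 1/x^2 dx = 0.0873016.
Endpoint term: (f(9) + f(42))/2 = (0.0123457 + 0.000566893)/2 = 0.00645629.
Running total after boundary: 0.0937579.
Correction k=1: B_{2}/2! · (f^{(1)}(42) − f^{(1)}(9)) = 1/12 · (-2.69949e-05 − (-0.00274348)) = 0.000226374.
After k=1: 0.0939842.
Correction k=2: B_{4}/4! · (f^{(3)}(42) − f^{(3)}(9)) = −1/720 · (-1.83639e-07 − (-0.000406442)) = -5.64248e-07.
After k=2: 0.0939837.
Correction k=3: B_{6}/6! · (f^{(5)}(42) − f^{(5)}(9)) = 1/30240 · (-3.12311e-09 − (-0.000150534)) = 4.97788e-09.
After k=3: 0.0939837.
Correction k=4: B_{8}/8! · (f^{(7)}(42) − f^{(7)}(9)) = −1/1209600 · (-9.91464e-11 − (-0.000104073)) = -8.60391e-11.

S_4 ≈ 0.0939837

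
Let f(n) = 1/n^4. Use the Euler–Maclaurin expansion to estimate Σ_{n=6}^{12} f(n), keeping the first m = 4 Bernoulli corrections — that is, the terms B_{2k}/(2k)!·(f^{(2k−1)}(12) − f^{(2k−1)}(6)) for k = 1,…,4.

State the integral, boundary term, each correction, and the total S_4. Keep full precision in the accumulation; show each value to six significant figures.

S_4 ≈ 0.00180118

The integral term ∫_6^12 1/x^4 dx = 0.00135031.
Boundary: ½(f(6) + f(12)) = ½(0.000771605 + 4.82253e-05) = 0.000409915.
So far: 0.00176022.
Correction k=1: B_{2}/2! · (f^{(1)}(12) − f^{(1)}(6)) = 1/12 · (-1.60751e-05 − (-0.000514403)) = 4.15273e-05.
After k=1: 0.00180175.
Correction k=2: B_{4}/4! · (f^{(3)}(12) − f^{(3)}(6)) = −1/720 · (-3.34898e-06 − (-0.000428669)) = -5.90723e-07.
After k=2: 0.00180116.
Correction k=3: B_{6}/6! · (f^{(5)}(12) − f^{(5)}(6)) = 1/30240 · (-1.30238e-06 − (-0.000666819)) = 2.20078e-08.
After k=3: 0.00180118.
Correction k=4: B_{8}/8! · (f^{(7)}(12) − f^{(7)}(6)) = −1/1209600 · (-8.13988e-07 − (-0.00166705)) = -1.37751e-09.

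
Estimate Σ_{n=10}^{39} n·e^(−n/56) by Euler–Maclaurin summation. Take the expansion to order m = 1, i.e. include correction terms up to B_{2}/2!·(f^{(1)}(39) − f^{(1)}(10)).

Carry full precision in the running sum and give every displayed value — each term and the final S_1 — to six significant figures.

∫_10^39 x·e^(−x/56) dx evaluates to 440.286.
Endpoint term: (f(10) + f(39))/2 = (8.36464 + 19.4361)/2 = 13.9004.
So far: 454.187.
Order-1 term: 1/12 · (0.151288 − 0.687096) = -0.0446506.

S_1 ≈ 454.142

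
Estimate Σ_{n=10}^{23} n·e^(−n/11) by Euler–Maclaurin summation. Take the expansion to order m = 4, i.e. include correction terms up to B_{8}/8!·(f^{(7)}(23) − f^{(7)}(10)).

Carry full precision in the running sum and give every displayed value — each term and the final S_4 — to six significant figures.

Integral: ∫_10^23 x·e^(−x/11) dx = 46.8507.
Endpoint term: (f(10) + f(23))/2 = (4.02890 + 2.84222)/2 = 3.43556.
Running total after boundary: 50.2863.
Correction k=1: B_{2}/2! · (f^{(1)}(23) − f^{(1)}(10)) = 1/12 · (-0.134809 − 0.0366264) = -0.0142863.
Partial sum through k=1: 50.2720.
Correction k=2: B_{4}/4! · (f^{(3)}(23) − f^{(3)}(10)) = −1/720 · (0.000928435 − 0.00696204) = 8.38001e-06.
Partial sum through k=2: 50.2720.
Correction k=3: B_{6}/6! · (f^{(5)}(23) − f^{(5)}(10)) = 1/30240 · (2.45537e-05 − 0.000112573) = -2.91071e-09.
Partial sum through k=3: 50.2720.
Correction k=4: B_{8}/8! · (f^{(7)}(23) − f^{(7)}(10)) = −1/1209600 · (3.42432e-07 − 1.38520e-06) = 8.62077e-13.

S_4 ≈ 50.2720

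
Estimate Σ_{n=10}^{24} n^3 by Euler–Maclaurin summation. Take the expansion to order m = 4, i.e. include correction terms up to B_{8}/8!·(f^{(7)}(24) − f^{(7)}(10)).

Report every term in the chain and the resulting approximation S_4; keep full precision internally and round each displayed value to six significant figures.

S_4 ≈ 87975.0

∫_10^24 x^3 dx evaluates to 80444.0.
Boundary: ½(f(10) + f(24)) = ½(1000.00 + 13824.0) = 7412.00.
Integral + boundary = 87856.0.
k=1: B_{2}/(2)! × [f^{(1)}(24) − f^{(1)}(10)] = 1/12 × (1728.00 − 300.000) = 119.000.
After k=1: 87975.0.
k=2: B_{4}/(4)! × [f^{(3)}(24) − f^{(3)}(10)] = −1/720 × (6.00000 − 6.00000) = 0.00000.
After k=2: 87975.0.
k=3: B_{6}/(6)! × [f^{(5)}(24) − f^{(5)}(10)] = 1/30240 × (0.00000 − 0.00000) = 0.00000.
After k=3: 87975.0.
k=4: B_{8}/(8)! × [f^{(7)}(24) − f^{(7)}(10)] = −1/1209600 × (0.00000 − 0.00000) = 0.00000.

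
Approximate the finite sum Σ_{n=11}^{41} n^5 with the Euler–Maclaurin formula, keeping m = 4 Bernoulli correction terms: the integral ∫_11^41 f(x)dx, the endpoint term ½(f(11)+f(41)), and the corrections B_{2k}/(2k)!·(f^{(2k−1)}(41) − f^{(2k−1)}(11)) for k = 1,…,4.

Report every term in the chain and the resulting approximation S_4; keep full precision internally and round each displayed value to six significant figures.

Integral: ∫_11^41 x^5 dx = 7.91389e+08.
Boundary: ½(f(11) + f(41)) = ½(161051 + 1.15856e+08) = 5.80086e+07.
Running total after boundary: 8.49397e+08.
Order-1 term: 1/12 · (1.41288e+07 − 73205.0) = 1.17130e+06.
After k=1: 8.50569e+08.
Order-2 term: −1/720 · (100860 − 7260.00) = -130.000.
After k=2: 8.50569e+08.
Order-3 term: 1/30240 · (120.000 − 120.000) = 0.00000.
After k=3: 8.50569e+08.
Order-4 term: −1/1209600 · (0.00000 − 0.00000) = 0.00000.

S_4 ≈ 8.50569e+08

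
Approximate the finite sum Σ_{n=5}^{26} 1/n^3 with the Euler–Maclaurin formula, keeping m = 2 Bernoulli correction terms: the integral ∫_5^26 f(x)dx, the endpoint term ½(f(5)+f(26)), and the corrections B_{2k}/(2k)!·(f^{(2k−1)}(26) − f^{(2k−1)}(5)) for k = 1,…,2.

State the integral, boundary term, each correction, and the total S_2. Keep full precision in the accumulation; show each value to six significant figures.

Integral: ∫_5^26 1/x^3 dx = 0.0192604.
½[f(5) + f(26)] = ½[0.00800000 + 5.68958e-05] = 0.00402845.
So far: 0.0232888.
Order-1 term: 1/12 · (-6.56490e-06 − (-0.00480000)) = 0.000399453.
Running total after k=1: 0.0236883.
Order-2 term: −1/720 · (-1.94228e-07 − (-0.00384000)) = -5.33306e-06.

S_2 ≈ 0.0236829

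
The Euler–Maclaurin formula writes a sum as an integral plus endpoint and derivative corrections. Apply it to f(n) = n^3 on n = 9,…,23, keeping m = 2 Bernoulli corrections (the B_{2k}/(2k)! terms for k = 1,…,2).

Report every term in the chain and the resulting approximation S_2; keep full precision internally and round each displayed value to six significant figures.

The integral term ∫_9^23 x^3 dx = 68320.0.
Endpoint term: (f(9) + f(23))/2 = (729.000 + 12167.0)/2 = 6448.00.
So far: 74768.0.
k=1: B_{2}/(2)! × [f^{(1)}(23) − f^{(1)}(9)] = 1/12 × (1587.00 − 243.000) = 112.000.
Partial sum through k=1: 74880.0.
k=2: B_{4}/(4)! × [f^{(3)}(23) − f^{(3)}(9)] = −1/720 × (6.00000 − 6.00000) = 0.00000.

S_2 ≈ 74880.0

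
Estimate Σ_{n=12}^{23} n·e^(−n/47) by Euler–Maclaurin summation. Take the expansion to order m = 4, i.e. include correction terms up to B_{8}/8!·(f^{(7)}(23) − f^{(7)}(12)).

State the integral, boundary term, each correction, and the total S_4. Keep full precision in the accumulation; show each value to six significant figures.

∫_12^23 x·e^(−x/47) dx evaluates to 131.330.
Endpoint term: (f(12) + f(23))/2 = (9.29603 + 14.0994)/2 = 11.6977.
Running total after boundary: 143.028.
Order-1 term: 1/12 · (0.313030 − 0.576881) = -0.0219876.
After k=1: 143.006.
Order-2 term: −1/720 · (0.000696725 − 0.000962526) = 3.69168e-07.
After k=2: 143.006.
Order-3 term: 1/30240 · (5.66656e-07 − 7.53237e-07) = -6.17002e-12.
After k=3: 143.006.
Order-4 term: −1/1209600 · (3.70262e-10 − 4.84720e-10) = 9.46242e-17.

S_4 ≈ 143.006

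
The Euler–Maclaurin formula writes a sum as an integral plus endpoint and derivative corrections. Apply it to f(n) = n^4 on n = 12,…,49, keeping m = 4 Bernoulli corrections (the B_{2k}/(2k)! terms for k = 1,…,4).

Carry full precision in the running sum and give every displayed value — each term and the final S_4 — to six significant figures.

S_4 ≈ 5.93767e+07

The integral term ∫_12^49 x^4 dx = 5.64453e+07.
Endpoint term: (f(12) + f(49))/2 = (20736.0 + 5.76480e+06)/2 = 2.89277e+06.
Integral + boundary = 5.93381e+07.
Correction k=1: B_{2}/2! · (f^{(1)}(49) − f^{(1)}(12)) = 1/12 · (470596 − 6912.00) = 38640.3.
Running total after k=1: 5.93767e+07.
Correction k=2: B_{4}/4! · (f^{(3)}(49) − f^{(3)}(12)) = −1/720 · (1176.00 − 288.000) = -1.23333.
Running total after k=2: 5.93767e+07.
Correction k=3: B_{6}/6! · (f^{(5)}(49) − f^{(5)}(12)) = 1/30240 · (0.00000 − 0.00000) = 0.00000.
Running total after k=3: 5.93767e+07.
Correction k=4: B_{8}/8! · (f^{(7)}(49) − f^{(7)}(12)) = −1/1209600 · (0.00000 − 0.00000) = 0.00000.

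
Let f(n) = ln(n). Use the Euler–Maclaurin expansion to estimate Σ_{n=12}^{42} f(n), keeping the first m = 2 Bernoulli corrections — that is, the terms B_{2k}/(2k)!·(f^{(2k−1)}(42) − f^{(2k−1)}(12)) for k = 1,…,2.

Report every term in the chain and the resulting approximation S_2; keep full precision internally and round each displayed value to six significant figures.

Integral: ∫_12^42 ln(x) dx = 97.1632.
½[f(12) + f(42)] = ½[2.48491 + 3.73767] = 3.11129.
So far: 100.275.
Order-1 term: 1/12 · (0.0238095 − 0.0833333) = -0.00496032.
Running total after k=1: 100.270.
Order-2 term: −1/720 · (2.69949e-05 − 0.00115741) = 1.57002e-06.

S_2 ≈ 100.270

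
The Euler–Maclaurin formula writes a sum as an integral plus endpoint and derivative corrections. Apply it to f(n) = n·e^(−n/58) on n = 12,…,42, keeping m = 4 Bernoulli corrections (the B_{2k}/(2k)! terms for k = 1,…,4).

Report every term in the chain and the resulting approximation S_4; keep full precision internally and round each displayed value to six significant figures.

∫_12^42 x·e^(−x/58) dx evaluates to 489.696.
½[f(12) + f(42)] = ½[9.75725 + 20.3592] = 15.0582.
So far: 504.754.
Correction k=1: B_{2}/2! · (f^{(1)}(42) − f^{(1)}(12)) = 1/12 · (0.133722 − 0.644875) = -0.0425961.
Partial sum through k=1: 504.712.
Correction k=2: B_{4}/4! · (f^{(3)}(42) − f^{(3)}(12)) = −1/720 · (0.000327945 − 0.000675114) = 4.82179e-07.
Partial sum through k=2: 504.712.
Correction k=3: B_{6}/6! · (f^{(5)}(42) − f^{(5)}(12)) = 1/30240 · (1.83157e-07 − 3.44390e-07) = -5.33180e-12.
Partial sum through k=3: 504.712.
Correction k=4: B_{8}/8! · (f^{(7)}(42) − f^{(7)}(12)) = −1/1209600 · (7.99128e-11 − 1.45093e-10) = 5.38857e-17.

S_4 ≈ 504.712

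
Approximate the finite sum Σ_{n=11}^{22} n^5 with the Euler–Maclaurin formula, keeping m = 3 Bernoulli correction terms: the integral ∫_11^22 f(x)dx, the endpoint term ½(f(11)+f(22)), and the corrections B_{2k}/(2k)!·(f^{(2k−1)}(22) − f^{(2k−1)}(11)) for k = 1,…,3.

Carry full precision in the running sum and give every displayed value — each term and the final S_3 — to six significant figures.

S_3 ≈ 2.13502e+07

The integral term ∫_11^22 x^5 dx = 1.86014e+07.
Boundary: ½(f(11) + f(22)) = ½(161051 + 5.15363e+06) = 2.65734e+06.
So far: 2.12587e+07.
Correction k=1: B_{2}/2! · (f^{(1)}(22) − f^{(1)}(11)) = 1/12 · (1.17128e+06 − 73205.0) = 91506.2.
Partial sum through k=1: 2.13502e+07.
Correction k=2: B_{4}/4! · (f^{(3)}(22) − f^{(3)}(11)) = −1/720 · (29040.0 − 7260.00) = -30.2500.
Partial sum through k=2: 2.13502e+07.
Correction k=3: B_{6}/6! · (f^{(5)}(22) − f^{(5)}(11)) = 1/30240 · (120.000 − 120.000) = 0.00000.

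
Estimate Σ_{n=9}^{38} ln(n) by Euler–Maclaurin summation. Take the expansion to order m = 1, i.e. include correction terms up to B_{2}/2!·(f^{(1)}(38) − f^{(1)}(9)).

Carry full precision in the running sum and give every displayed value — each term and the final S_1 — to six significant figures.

∫_9^38 ln(x) dx evaluates to 89.4533.
Endpoint term: (f(9) + f(38))/2 = (2.19722 + 3.63759)/2 = 2.91741.
Running total after boundary: 92.3707.
Order-1 term: 1/12 · (0.0263158 − 0.111111) = -0.00706628.

S_1 ≈ 92.3636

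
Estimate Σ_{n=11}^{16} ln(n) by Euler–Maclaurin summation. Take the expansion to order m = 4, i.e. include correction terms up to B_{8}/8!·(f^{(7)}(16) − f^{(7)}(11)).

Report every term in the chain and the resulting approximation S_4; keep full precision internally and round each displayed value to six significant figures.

Integral: ∫_11^16 ln(x) dx = 12.9846.
½[f(11) + f(16)] = ½[2.39790 + 2.77259] = 2.58524.
Integral + boundary = 15.5698.
Correction k=1: B_{2}/2! · (f^{(1)}(16) − f^{(1)}(11)) = 1/12 · (0.0625000 − 0.0909091) = -0.00236742.
Running total after k=1: 15.5674.
Correction k=2: B_{4}/4! · (f^{(3)}(16) − f^{(3)}(11)) = −1/720 · (0.000488281 − 0.00150263) = 1.40882e-06.
Running total after k=2: 15.5674.
Correction k=3: B_{6}/6! · (f^{(5)}(16) − f^{(5)}(11)) = 1/30240 · (2.28882e-05 − 0.000149021) = -4.17106e-09.
Running total after k=3: 15.5674.
Correction k=4: B_{8}/8! · (f^{(7)}(16) − f^{(7)}(11)) = −1/1209600 · (2.68221e-06 − 3.69474e-05) = 2.83277e-11.

S_4 ≈ 15.5674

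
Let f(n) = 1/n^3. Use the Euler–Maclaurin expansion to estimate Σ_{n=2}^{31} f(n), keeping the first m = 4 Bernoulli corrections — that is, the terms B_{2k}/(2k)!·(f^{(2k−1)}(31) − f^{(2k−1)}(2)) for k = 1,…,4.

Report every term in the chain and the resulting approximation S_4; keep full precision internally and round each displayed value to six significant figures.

Integral: ∫_2^31 1/x^3 dx = 0.124480.
Boundary: ½(f(2) + f(31)) = ½(0.125000 + 3.35672e-05) = 0.0625168.
Running total after boundary: 0.186996.
k=1: B_{2}/(2)! × [f^{(1)}(31) − f^{(1)}(2)] = 1/12 × (-3.24844e-06 − (-0.187500)) = 0.0156247.
Running total after k=1: 0.202621.
k=2: B_{4}/(4)! × [f^{(3)}(31) − f^{(3)}(2)] = −1/720 × (-6.76054e-08 − (-0.937500)) = -0.00130208.
Running total after k=2: 0.201319.
k=3: B_{6}/(6)! × [f^{(5)}(31) − f^{(5)}(2)] = 1/30240 × (-2.95466e-09 − (-9.84375)) = 0.000325521.
Running total after k=3: 0.201645.
k=4: B_{8}/(8)! × [f^{(7)}(31) − f^{(7)}(2)] = −1/1209600 × (-2.21369e-10 − (-177.188)) = -0.000146484.

S_4 ≈ 0.201498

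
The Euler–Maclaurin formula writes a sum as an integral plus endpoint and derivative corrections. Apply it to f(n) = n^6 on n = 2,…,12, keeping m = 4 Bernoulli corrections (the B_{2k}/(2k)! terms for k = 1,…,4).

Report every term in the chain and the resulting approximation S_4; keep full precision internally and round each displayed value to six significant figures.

Integral: ∫_2^12 x^6 dx = 5.11881e+06.
½[f(2) + f(12)] = ½[64.0000 + 2.98598e+06] = 1.49302e+06.
Integral + boundary = 6.61184e+06.
Correction k=1: B_{2}/2! · (f^{(1)}(12) − f^{(1)}(2)) = 1/12 · (1.49299e+06 − 192.000) = 124400.
Running total after k=1: 6.73624e+06.
Correction k=2: B_{4}/4! · (f^{(3)}(12) − f^{(3)}(2)) = −1/720 · (207360 − 960.000) = -286.667.
Running total after k=2: 6.73595e+06.
Correction k=3: B_{6}/6! · (f^{(5)}(12) − f^{(5)}(2)) = 1/30240 · (8640.00 − 1440.00) = 0.238095.
Running total after k=3: 6.73595e+06.
Correction k=4: B_{8}/8! · (f^{(7)}(12) − f^{(7)}(2)) = −1/1209600 · (0.00000 − 0.00000) = 0.00000.

S_4 ≈ 6.73595e+06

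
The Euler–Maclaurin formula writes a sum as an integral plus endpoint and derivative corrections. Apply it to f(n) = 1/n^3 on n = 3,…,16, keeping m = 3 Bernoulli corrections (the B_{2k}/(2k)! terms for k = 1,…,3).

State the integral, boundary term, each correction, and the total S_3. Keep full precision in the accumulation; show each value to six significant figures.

Integral: ∫_3^16 1/x^3 dx = 0.0536024.
Boundary: ½(f(3) + f(16)) = ½(0.0370370 + 0.000244141) = 0.0186406.
Integral + boundary = 0.0722430.
k=1: B_{2}/(2)! × [f^{(1)}(16) − f^{(1)}(3)] = 1/12 × (-4.57764e-05 − (-0.0370370)) = 0.00308261.
Running total after k=1: 0.0753256.
k=2: B_{4}/(4)! × [f^{(3)}(16) − f^{(3)}(3)] = −1/720 × (-3.57628e-06 − (-0.0823045)) = -0.000114307.
Running total after k=2: 0.0752113.
k=3: B_{6}/(6)! × [f^{(5)}(16) − f^{(5)}(3)] = 1/30240 × (-5.86733e-07 − (-0.384088)) = 1.27013e-05.

S_3 ≈ 0.0752240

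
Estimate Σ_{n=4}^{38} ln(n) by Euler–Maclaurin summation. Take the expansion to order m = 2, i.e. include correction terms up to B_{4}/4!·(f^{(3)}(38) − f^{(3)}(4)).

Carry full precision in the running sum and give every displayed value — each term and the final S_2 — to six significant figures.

The integral term ∫_4^38 ln(x) dx = 98.6831.
Endpoint term: (f(4) + f(38))/2 = (1.38629 + 3.63759)/2 = 2.51194.
Running total after boundary: 101.195.
Correction k=1: B_{2}/2! · (f^{(1)}(38) − f^{(1)}(4)) = 1/12 · (0.0263158 − 0.250000) = -0.0186404.
Running total after k=1: 101.176.
Correction k=2: B_{4}/4! · (f^{(3)}(38) − f^{(3)}(4)) = −1/720 · (3.64485e-05 − 0.0312500) = 4.33522e-05.

S_2 ≈ 101.176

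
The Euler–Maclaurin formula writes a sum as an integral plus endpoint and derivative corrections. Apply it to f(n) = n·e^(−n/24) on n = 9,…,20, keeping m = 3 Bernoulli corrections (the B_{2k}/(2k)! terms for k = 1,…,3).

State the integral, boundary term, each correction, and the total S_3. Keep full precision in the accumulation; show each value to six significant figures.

S_3 ≈ 92.8064

Integral: ∫_9^20 x·e^(−x/24) dx = 85.3974.
Endpoint term: (f(9) + f(20))/2 = (6.18560 + 8.69196)/2 = 7.43878.
Integral + boundary = 92.8362.
Order-1 term: 1/12 · (0.0724330 − 0.429556) = -0.0297602.
After k=1: 92.8064.
Order-2 term: −1/720 · (0.00163477 − 0.00313218) = 2.07973e-06.
After k=2: 92.8064.
Order-3 term: 1/30240 · (5.45798e-06 − 9.58090e-06) = -1.36340e-10.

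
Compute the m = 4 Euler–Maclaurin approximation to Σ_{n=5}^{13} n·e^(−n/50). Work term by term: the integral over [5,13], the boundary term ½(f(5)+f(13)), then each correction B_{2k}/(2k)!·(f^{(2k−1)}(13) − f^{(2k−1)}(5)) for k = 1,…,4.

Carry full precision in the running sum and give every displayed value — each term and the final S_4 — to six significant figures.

∫_5^13 x·e^(−x/50) dx evaluates to 59.4904.
Boundary: ½(f(5) + f(13)) = ½(4.52419 + 10.0237) = 7.27393.
So far: 66.7643.
Order-1 term: 1/12 · (0.570578 − 0.814354) = -0.0203146.
Partial sum through k=1: 66.7440.
Order-2 term: −1/720 · (0.000845073 − 0.00104961) = 2.84082e-07.
Partial sum through k=2: 66.7440.
Order-3 term: 1/30240 · (5.84766e-07 − 7.09393e-07) = -4.12126e-12.
Partial sum through k=3: 66.7440.
Order-4 term: −1/1209600 · (3.32601e-10 − 3.99576e-10) = 5.53699e-17.

S_4 ≈ 66.7440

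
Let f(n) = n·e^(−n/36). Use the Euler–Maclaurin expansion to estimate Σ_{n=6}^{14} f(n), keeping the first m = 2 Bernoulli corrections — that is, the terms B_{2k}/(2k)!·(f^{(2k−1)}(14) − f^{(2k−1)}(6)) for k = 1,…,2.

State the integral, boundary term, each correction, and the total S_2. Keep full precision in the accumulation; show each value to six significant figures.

Integral: ∫_6^14 x·e^(−x/36) dx = 59.8231.
Boundary: ½(f(6) + f(14)) = ½(5.07889 + 9.48933) = 7.28411.
Integral + boundary = 67.1072.
k=1: B_{2}/(2)! × [f^{(1)}(14) − f^{(1)}(6)] = 1/12 × (0.414217 − 0.705401) = -0.0242654.
After k=1: 67.0830.
k=2: B_{4}/(4)! × [f^{(3)}(14) − f^{(3)}(6)] = −1/720 × (0.00136561 − 0.00185059) = 6.73578e-07.

S_2 ≈ 67.0830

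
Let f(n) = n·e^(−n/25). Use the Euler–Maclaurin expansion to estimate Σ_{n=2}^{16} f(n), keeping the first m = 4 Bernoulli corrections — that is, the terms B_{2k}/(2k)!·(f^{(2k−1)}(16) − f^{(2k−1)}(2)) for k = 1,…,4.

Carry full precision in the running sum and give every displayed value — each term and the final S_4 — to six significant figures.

S_4 ≈ 87.7153

Integral: ∫_2^16 x·e^(−x/25) dx = 82.6288.
½[f(2) + f(16)] = ½[1.84623 + 8.43668] = 5.14146.
So far: 87.7703.
Order-1 term: 1/12 · (0.189825 − 0.849267) = -0.0549535.
After k=1: 87.7153.
Order-2 term: −1/720 · (0.00199106 − 0.00431280) = 3.22464e-06.
After k=2: 87.7153.
Order-3 term: 1/30240 · (5.88543e-06 − 1.16268e-05) = -1.89861e-10.
After k=3: 87.7153.
Order-4 term: −1/1209600 · (1.37363e-08 − 2.61651e-08) = 1.02752e-14.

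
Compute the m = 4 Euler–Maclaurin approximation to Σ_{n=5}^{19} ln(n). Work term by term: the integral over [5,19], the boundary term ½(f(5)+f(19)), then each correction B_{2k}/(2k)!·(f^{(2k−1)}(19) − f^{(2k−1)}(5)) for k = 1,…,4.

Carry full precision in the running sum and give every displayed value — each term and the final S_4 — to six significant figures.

S_4 ≈ 36.1618

Integral: ∫_5^19 ln(x) dx = 33.8972.
½[f(5) + f(19)] = ½[1.60944 + 2.94444] = 2.27694.
Running total after boundary: 36.1741.
Correction k=1: B_{2}/2! · (f^{(1)}(19) − f^{(1)}(5)) = 1/12 · (0.0526316 − 0.200000) = -0.0122807.
Partial sum through k=1: 36.1618.
Correction k=2: B_{4}/4! · (f^{(3)}(19) − f^{(3)}(5)) = −1/720 · (0.000291588 − 0.0160000) = 2.18172e-05.
Partial sum through k=2: 36.1618.
Correction k=3: B_{6}/6! · (f^{(5)}(19) − f^{(5)}(5)) = 1/30240 · (9.69267e-06 − 0.00768000) = -2.53648e-07.
Partial sum through k=3: 36.1618.
Correction k=4: B_{8}/8! · (f^{(7)}(19) − f^{(7)}(5)) = −1/1209600 · (8.05485e-07 − 0.00921600) = 7.61838e-09.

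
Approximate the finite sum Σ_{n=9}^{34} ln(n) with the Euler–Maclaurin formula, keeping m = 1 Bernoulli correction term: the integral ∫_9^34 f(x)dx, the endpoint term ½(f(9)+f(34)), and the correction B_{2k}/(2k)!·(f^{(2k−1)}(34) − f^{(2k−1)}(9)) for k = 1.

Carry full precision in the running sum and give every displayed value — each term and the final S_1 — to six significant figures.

The integral term ∫_9^34 ln(x) dx = 75.1212.
Boundary: ½(f(9) + f(34)) = ½(2.19722 + 3.52636) = 2.86179.
Integral + boundary = 77.9830.
k=1: B_{2}/(2)! × [f^{(1)}(34) − f^{(1)}(9)] = 1/12 × (0.0294118 − 0.111111) = -0.00680828.

S_1 ≈ 77.9762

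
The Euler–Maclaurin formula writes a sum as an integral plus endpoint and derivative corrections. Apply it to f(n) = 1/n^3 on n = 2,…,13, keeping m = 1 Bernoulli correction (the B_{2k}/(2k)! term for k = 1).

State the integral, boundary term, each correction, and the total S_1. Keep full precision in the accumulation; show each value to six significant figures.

Integral: ∫_2^13 1/x^3 dx = 0.122041.
Endpoint term: (f(2) + f(13))/2 = (0.125000 + 0.000455166)/2 = 0.0627276.
Running total after boundary: 0.184769.
Order-1 term: 1/12 · (-0.000105038 − (-0.187500)) = 0.0156162.

S_1 ≈ 0.200385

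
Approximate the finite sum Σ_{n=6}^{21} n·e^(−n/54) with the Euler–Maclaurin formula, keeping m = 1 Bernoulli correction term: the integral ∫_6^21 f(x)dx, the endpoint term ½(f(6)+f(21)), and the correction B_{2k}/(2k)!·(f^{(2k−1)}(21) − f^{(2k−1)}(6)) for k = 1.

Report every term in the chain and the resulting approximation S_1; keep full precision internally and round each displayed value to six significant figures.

Integral: ∫_6^21 x·e^(−x/54) dx = 154.151.
Boundary: ½(f(6) + f(21)) = ½(5.36904 + 14.2340) = 9.80152.
Running total after boundary: 163.952.
Order-1 term: 1/12 · (0.414217 − 0.795413) = -0.0317663.

S_1 ≈ 163.920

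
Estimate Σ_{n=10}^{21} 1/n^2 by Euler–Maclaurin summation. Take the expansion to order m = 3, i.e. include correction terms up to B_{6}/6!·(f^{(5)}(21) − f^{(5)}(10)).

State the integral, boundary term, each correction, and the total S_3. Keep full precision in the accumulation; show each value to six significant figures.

The integral term ∫_10^21 1/x^2 dx = 0.0523810.
Boundary: ½(f(10) + f(21)) = ½(0.0100000 + 0.00226757) = 0.00613379.
So far: 0.0585147.
Order-1 term: 1/12 · (-0.000215959 − (-0.00200000)) = 0.000148670.
Partial sum through k=1: 0.0586634.
Order-2 term: −1/720 · (-5.87645e-06 − (-0.000240000)) = -3.25172e-07.
Partial sum through k=2: 0.0586631.
Order-3 term: 1/30240 · (-3.99758e-07 − (-7.20000e-05)) = 2.36773e-09.

S_3 ≈ 0.0586631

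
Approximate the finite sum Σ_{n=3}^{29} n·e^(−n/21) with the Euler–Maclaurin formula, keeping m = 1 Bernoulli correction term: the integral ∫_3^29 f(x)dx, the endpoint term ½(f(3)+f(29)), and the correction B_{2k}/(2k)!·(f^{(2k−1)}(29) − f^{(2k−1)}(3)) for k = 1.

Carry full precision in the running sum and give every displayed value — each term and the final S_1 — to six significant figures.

S_1 ≈ 177.875

The integral term ∫_3^29 x·e^(−x/21) dx = 173.000.
½[f(3) + f(29)] = ½[2.60063 + 7.28883] = 4.94473.
Integral + boundary = 177.945.
Correction k=1: B_{2}/2! · (f^{(1)}(29) − f^{(1)}(3)) = 1/12 · (-0.0957482 − 0.743038) = -0.0698989.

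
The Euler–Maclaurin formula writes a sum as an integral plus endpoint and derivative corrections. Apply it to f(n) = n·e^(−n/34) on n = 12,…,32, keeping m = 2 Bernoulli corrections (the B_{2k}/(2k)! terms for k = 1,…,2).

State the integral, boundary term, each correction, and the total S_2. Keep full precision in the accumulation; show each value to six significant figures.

The integral term ∫_12^32 x·e^(−x/34) dx = 223.357.
Boundary: ½(f(12) + f(32)) = ½(8.43142 + 12.4854) = 10.4584.
So far: 233.816.
Order-1 term: 1/12 · (0.0229511 − 0.454636) = -0.0359737.
Running total after k=1: 233.780.
Order-2 term: −1/720 · (0.000694886 − 0.00160889) = 1.26944e-06.

S_2 ≈ 233.780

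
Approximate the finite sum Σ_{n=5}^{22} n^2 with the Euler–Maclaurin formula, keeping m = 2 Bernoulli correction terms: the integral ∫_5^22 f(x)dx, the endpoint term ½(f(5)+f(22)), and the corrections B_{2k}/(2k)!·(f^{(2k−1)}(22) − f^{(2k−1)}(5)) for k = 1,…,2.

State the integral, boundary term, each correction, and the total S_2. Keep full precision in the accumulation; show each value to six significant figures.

S_2 ≈ 3765.00

Integral: ∫_5^22 x^2 dx = 3507.67.
Boundary: ½(f(5) + f(22)) = ½(25.0000 + 484.000) = 254.500.
Integral + boundary = 3762.17.
Correction k=1: B_{2}/2! · (f^{(1)}(22) − f^{(1)}(5)) = 1/12 · (44.0000 − 10.0000) = 2.83333.
After k=1: 3765.00.
Correction k=2: B_{4}/4! · (f^{(3)}(22) − f^{(3)}(5)) = −1/720 · (0.00000 − 0.00000) = 0.00000.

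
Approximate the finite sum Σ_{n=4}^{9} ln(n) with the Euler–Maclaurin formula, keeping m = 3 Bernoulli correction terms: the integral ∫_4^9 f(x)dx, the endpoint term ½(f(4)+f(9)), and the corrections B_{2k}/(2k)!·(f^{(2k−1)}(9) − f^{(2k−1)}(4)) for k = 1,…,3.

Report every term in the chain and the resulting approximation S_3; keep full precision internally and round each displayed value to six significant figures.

Integral: ∫_4^9 ln(x) dx = 9.22984.
½[f(4) + f(9)] = ½[1.38629 + 2.19722] = 1.79176.
Integral + boundary = 11.0216.
Correction k=1: B_{2}/2! · (f^{(1)}(9) − f^{(1)}(4)) = 1/12 · (0.111111 − 0.250000) = -0.0115741.
Partial sum through k=1: 11.0100.
Correction k=2: B_{4}/4! · (f^{(3)}(9) − f^{(3)}(4)) = −1/720 · (0.00274348 − 0.0312500) = 3.95924e-05.
Partial sum through k=2: 11.0101.
Correction k=3: B_{6}/6! · (f^{(5)}(9) − f^{(5)}(4)) = 1/30240 · (0.000406442 − 0.0234375) = -7.61609e-07.

S_3 ≈ 11.0101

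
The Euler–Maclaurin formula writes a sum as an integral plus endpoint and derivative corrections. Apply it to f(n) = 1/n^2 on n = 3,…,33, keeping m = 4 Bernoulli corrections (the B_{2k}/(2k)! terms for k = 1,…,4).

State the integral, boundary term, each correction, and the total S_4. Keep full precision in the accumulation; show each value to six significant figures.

S_4 ≈ 0.365085

Integral: ∫_3^33 1/x^2 dx = 0.303030.
½[f(3) + f(33)] = ½[0.111111 + 0.000918274] = 0.0560147.
So far: 0.359045.
k=1: B_{2}/(2)! × [f^{(1)}(33) − f^{(1)}(3)] = 1/12 × (-5.56529e-05 − (-0.0740741)) = 0.00616820.
Partial sum through k=1: 0.365213.
k=2: B_{4}/(4)! × [f^{(3)}(33) − f^{(3)}(3)] = −1/720 × (-6.13256e-07 − (-0.0987654)) = -0.000137173.
Partial sum through k=2: 0.365076.
k=3: B_{6}/(6)! × [f^{(5)}(33) − f^{(5)}(3)] = 1/30240 × (-1.68941e-08 − (-0.329218)) = 1.08868e-05.
Partial sum through k=3: 0.365087.
k=4: B_{8}/(8)! × [f^{(7)}(33) − f^{(7)}(3)] = −1/1209600 × (-8.68750e-10 − (-2.04847)) = -1.69351e-06.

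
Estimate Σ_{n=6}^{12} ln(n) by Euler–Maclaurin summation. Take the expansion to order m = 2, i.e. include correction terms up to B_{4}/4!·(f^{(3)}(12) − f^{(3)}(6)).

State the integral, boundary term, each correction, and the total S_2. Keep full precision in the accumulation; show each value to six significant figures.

S_2 ≈ 15.1997

∫_6^12 ln(x) dx evaluates to 13.0683.
½[f(6) + f(12)] = ½[1.79176 + 2.48491] = 2.13833.
So far: 15.2067.
Correction k=1: B_{2}/2! · (f^{(1)}(12) − f^{(1)}(6)) = 1/12 · (0.0833333 − 0.166667) = -0.00694444.
Partial sum through k=1: 15.1997.
Correction k=2: B_{4}/4! · (f^{(3)}(12) − f^{(3)}(6)) = −1/720 · (0.00115741 − 0.00925926) = 1.12526e-05.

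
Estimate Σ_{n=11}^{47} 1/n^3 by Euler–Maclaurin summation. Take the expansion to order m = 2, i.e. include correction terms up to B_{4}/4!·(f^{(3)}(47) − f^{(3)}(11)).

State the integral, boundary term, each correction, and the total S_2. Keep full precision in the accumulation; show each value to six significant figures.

S_2 ≈ 0.00430334

Integral: ∫_11^47 1/x^3 dx = 0.00390588.
Endpoint term: (f(11) + f(47))/2 = (0.000751315 + 9.63178e-06)/2 = 0.000380473.
Integral + boundary = 0.00428636.
Order-1 term: 1/12 · (-6.14794e-07 − (-0.000204904)) = 1.70241e-05.
Partial sum through k=1: 0.00430338.
Order-2 term: −1/720 · (-5.56627e-09 − (-3.38684e-05)) = -4.70318e-08.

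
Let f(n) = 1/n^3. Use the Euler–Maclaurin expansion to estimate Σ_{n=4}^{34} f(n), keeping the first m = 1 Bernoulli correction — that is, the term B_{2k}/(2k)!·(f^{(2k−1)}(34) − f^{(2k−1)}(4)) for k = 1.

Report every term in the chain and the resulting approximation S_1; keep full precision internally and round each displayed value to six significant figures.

∫_4^34 1/x^3 dx evaluates to 0.0308175.
Boundary: ½(f(4) + f(34)) = ½(0.0156250 + 2.54427e-05) = 0.00782522.
Running total after boundary: 0.0386427.
Order-1 term: 1/12 · (-2.24494e-06 − (-0.0117188)) = 0.000976375.

S_1 ≈ 0.0396191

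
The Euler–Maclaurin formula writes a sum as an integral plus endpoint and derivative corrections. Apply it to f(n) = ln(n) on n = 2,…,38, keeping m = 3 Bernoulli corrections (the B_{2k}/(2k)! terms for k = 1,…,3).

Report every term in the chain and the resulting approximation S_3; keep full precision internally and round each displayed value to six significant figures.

Integral: ∫_2^38 ln(x) dx = 100.842.
½[f(2) + f(38)] = ½[0.693147 + 3.63759] = 2.16537.
So far: 103.007.
Correction k=1: B_{2}/2! · (f^{(1)}(38) − f^{(1)}(2)) = 1/12 · (0.0263158 − 0.500000) = -0.0394737.
Partial sum through k=1: 102.968.
Correction k=2: B_{4}/4! · (f^{(3)}(38) − f^{(3)}(2)) = −1/720 · (3.64485e-05 − 0.250000) = 0.000347172.
Partial sum through k=2: 102.968.
Correction k=3: B_{6}/6! · (f^{(5)}(38) − f^{(5)}(2)) = 1/30240 · (3.02896e-07 − 0.750000) = -2.48016e-05.

S_3 ≈ 102.968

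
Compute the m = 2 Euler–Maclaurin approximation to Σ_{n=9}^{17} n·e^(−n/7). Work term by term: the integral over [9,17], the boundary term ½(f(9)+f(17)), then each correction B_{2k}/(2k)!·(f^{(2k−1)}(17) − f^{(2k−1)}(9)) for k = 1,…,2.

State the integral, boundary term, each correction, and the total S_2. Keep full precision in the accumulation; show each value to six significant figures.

Integral: ∫_9^17 x·e^(−x/7) dx = 16.1514.
½[f(9) + f(17)] = ½[2.48808 + 1.49877] = 1.99342.
Integral + boundary = 18.1448.
Correction k=1: B_{2}/2! · (f^{(1)}(17) − f^{(1)}(9)) = 1/12 · (-0.125947 − (-0.0789866)) = -0.00391334.
After k=1: 18.1409.
Correction k=2: B_{4}/4! · (f^{(3)}(17) − f^{(3)}(9)) = −1/720 · (0.00102814 − 0.00967183) = 1.20051e-05.

S_2 ≈ 18.1409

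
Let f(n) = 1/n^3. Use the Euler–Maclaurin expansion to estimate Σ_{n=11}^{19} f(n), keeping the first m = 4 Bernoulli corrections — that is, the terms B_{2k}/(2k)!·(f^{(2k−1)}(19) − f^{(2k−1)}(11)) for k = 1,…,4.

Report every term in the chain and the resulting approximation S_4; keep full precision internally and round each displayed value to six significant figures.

∫_11^19 1/x^3 dx evaluates to 0.00274719.
½[f(11) + f(19)] = ½[0.000751315 + 0.000145794] = 0.000448554.
Running total after boundary: 0.00319574.
k=1: B_{2}/(2)! × [f^{(1)}(19) − f^{(1)}(11)] = 1/12 × (-2.30201e-05 − (-0.000204904)) = 1.51570e-05.
After k=1: 0.00321090.
k=2: B_{4}/(4)! × [f^{(3)}(19) − f^{(3)}(11)] = −1/720 × (-1.27535e-06 − (-3.38684e-05)) = -4.52682e-08.
After k=2: 0.00321086.
k=3: B_{6}/(6)! × [f^{(5)}(19) − f^{(5)}(11)] = 1/30240 × (-1.48379e-07 − (-1.17560e-05)) = 3.83849e-10.
After k=3: 0.00321086.
k=4: B_{8}/(8)! × [f^{(7)}(19) − f^{(7)}(11)] = −1/1209600 × (-2.95935e-08 − (-6.99530e-06)) = -5.75868e-12.

S_4 ≈ 0.00321086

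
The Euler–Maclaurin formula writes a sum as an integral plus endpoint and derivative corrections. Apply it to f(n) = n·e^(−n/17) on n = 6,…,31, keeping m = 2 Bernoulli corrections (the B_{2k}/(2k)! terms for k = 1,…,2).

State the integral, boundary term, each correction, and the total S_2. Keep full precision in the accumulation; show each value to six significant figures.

The integral term ∫_6^31 x·e^(−x/17) dx = 142.977.
Boundary: ½(f(6) + f(31)) = ½(4.21571 + 5.00510) = 4.61041.
So far: 147.587.
k=1: B_{2}/(2)! × [f^{(1)}(31) − f^{(1)}(6)] = 1/12 × (-0.132963 − 0.454636) = -0.0489665.
After k=1: 147.538.
k=2: B_{4}/(4)! × [f^{(3)}(31) − f^{(3)}(6)] = −1/720 × (0.000657256 − 0.00643555) = 8.02540e-06.

S_2 ≈ 147.538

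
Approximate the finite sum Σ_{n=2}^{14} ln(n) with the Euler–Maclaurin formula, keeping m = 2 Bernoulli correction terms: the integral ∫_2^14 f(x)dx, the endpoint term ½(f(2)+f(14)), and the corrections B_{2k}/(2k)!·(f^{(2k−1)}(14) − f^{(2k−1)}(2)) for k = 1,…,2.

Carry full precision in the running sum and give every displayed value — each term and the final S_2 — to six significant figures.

S_2 ≈ 25.1912

∫_2^14 ln(x) dx evaluates to 23.5605.
½[f(2) + f(14)] = ½[0.693147 + 2.63906] = 1.66610.
Integral + boundary = 25.2266.
Correction k=1: B_{2}/2! · (f^{(1)}(14) − f^{(1)}(2)) = 1/12 · (0.0714286 − 0.500000) = -0.0357143.
Running total after k=1: 25.1909.
Correction k=2: B_{4}/4! · (f^{(3)}(14) − f^{(3)}(2)) = −1/720 · (0.000728863 − 0.250000) = 0.000346210.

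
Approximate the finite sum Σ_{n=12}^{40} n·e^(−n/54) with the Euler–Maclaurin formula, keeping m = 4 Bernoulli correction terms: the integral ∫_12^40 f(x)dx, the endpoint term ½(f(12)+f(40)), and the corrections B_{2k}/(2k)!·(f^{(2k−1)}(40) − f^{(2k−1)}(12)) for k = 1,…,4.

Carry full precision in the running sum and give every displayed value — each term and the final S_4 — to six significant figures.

∫_12^40 x·e^(−x/54) dx evaluates to 433.791.
Endpoint term: (f(12) + f(40))/2 = (9.60885 + 19.0704)/2 = 14.3396.
Running total after boundary: 448.131.
Order-1 term: 1/12 · (0.123605 − 0.622796) = -0.0415993.
After k=1: 448.089.
Order-2 term: −1/720 · (0.000369385 − 0.000762781) = 5.46384e-07.
After k=2: 448.089.
Order-3 term: 1/30240 · (2.38814e-07 − 4.49926e-07) = -6.98122e-12.
After k=3: 448.089.
Order-4 term: −1/1209600 · (1.20354e-10 − 2.18884e-10) = 8.14570e-17.

S_4 ≈ 448.089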